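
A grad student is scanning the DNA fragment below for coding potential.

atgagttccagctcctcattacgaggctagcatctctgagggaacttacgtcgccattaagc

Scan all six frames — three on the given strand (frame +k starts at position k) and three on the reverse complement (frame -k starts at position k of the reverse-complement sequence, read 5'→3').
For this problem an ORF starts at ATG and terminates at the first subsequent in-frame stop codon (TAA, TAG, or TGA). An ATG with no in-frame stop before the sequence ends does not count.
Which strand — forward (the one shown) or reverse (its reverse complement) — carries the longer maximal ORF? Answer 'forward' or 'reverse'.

Reverse complement (5'→3'): GCTTAATGGCGACGTAAGTTCCCTCAGAGATGCTAGCCTCGTAATGAGGAGCTGGAACTCAT
Frame +1: ATG AGT TCC AGC TCC TCA TTA CGA GGC TAG CAT CTC TGA GGG AAC TTA CGT CGC CAT TAA — ATG at 1, stop TAG at 28 → 30 nt.
Frame +2: TGA GTT CCA GCT CCT CAT TAC GAG GCT AGC ATC TCT GAG GGA ACT TAC GTC GCC ATT AAG — no ATG→stop ORF.
Frame +3: GAG TTC CAG CTC CTC ATT ACG AGG CTA GCA TCT CTG AGG GAA CTT ACG TCG CCA TTA AGC — no ATG→stop ORF.
Frame -1: GCT TAA TGG CGA CGT AAG TTC CCT CAG AGA TGC TAG CCT CGT AAT GAG GAG CTG GAA CTC — no ATG→stop ORF.
Frame -2: CTT AAT GGC GAC GTA AGT TCC CTC AGA GAT GCT AGC CTC GTA ATG AGG AGC TGG AAC TCA — no ATG→stop ORF.
Frame -3: TTA ATG GCG ACG TAA GTT CCC TCA GAG ATG CTA GCC TCG TAA TGA GGA GCT GGA ACT CAT — ATG at 6, stop TAA at 15 → 12 nt; ATG at 30, stop TAA at 42 → 15 nt.
Forward-strand max 30 nt; reverse-strand max 15 nt. The forward strand has the longer ORF.

forward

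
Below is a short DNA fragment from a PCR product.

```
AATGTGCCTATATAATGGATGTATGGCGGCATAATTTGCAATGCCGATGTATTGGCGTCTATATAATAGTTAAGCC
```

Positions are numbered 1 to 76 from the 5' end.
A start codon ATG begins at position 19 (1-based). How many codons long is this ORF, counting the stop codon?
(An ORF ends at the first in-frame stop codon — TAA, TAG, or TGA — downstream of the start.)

Codons from position 19: ATG (19–21), TAT (22–24), GGC (25–27), GGC (28–30), ATA (31–33), ATT (34–36), TGC (37–39), AAT (40–42), GCC (43–45), GAT (46–48), GTA (49–51), TTG (52–54), GCG (55–57), TCT (58–60), ATA (61–63), TAA (64–66).
TAA is the first in-frame stop; that's 16 codons including the stop.

16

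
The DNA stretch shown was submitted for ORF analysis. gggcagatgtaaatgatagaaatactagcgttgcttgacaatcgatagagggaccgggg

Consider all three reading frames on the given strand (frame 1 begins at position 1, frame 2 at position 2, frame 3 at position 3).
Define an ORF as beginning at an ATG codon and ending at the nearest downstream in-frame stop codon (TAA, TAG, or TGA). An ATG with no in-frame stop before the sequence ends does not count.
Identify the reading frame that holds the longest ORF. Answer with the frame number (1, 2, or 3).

Frame 1: GGG CAG ATG TAA ATG ATA GAA ATA CTA GCG TTG CTT GAC AAT CGA TAG AGG GAC CGG — ATG at 7, stop TAA at 10 → 6 nt; ATG at 13, stop TAG at 46 → 36 nt.
Frame 2: GGC AGA TGT AAA TGA TAG AAA TAC TAG CGT TGC TTG ACA ATC GAT AGA GGG ACC GGG — no ATG→stop ORF.
Frame 3: GCA GAT GTA AAT GAT AGA AAT ACT AGC GTT GCT TGA CAA TCG ATA GAG GGA CCG GGG — no ATG→stop ORF.
Longest ORF is 36 nt in frame 1 (positions 13–48).

1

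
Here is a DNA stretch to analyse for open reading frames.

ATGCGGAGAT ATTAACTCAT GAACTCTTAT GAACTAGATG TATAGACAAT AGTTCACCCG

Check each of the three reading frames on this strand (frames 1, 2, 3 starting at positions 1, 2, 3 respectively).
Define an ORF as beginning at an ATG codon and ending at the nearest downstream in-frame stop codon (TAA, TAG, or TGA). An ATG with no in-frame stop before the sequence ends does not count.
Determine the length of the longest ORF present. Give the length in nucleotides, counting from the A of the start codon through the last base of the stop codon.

27

Frame 1: ATG CGG AGA TAT TAA CTC ATG AAC TCT TAT GAA CTA GAT GTA TAG ACA ATA GTT CAC CCG — ATG at 1, stop TAA at 13 → 15 nt; ATG at 19, stop TAG at 43 → 27 nt.
Frame 2: TGC GGA GAT ATT AAC TCA TGA ACT CTT ATG AAC TAG ATG TAT AGA CAA TAG TTC ACC — ATG at 29, stop TAG at 35 → 9 nt; ATG at 38, stop TAG at 50 → 15 nt.
Frame 3: GCG GAG ATA TTA ACT CAT GAA CTC TTA TGA ACT AGA TGT ATA GAC AAT AGT TCA CCC — no ATG→stop ORF.
Longest: frame 1, positions 19–45, 27 nt = 9 codons = 8 aa. → 27 nucleotides.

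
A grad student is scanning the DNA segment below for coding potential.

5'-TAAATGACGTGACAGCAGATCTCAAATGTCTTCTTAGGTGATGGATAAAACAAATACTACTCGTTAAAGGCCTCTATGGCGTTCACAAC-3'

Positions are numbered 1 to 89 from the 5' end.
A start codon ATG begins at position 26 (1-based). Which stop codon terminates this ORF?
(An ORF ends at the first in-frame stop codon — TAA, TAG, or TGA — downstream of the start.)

TAG

Codons from position 26: ATG (26–28), TCT (29–31), TCT (32–34), TAG (35–37).
The first in-frame stop codon is TAG.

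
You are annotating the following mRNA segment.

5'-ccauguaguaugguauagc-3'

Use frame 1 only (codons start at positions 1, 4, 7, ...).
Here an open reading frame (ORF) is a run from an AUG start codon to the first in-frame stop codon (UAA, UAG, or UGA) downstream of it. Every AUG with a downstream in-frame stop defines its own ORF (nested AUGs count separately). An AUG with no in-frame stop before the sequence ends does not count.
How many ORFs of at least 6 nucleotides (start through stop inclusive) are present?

1

Frame 1: CCA UGU AGU AUG GUA UAG — AUG at 10, stop UAG at 16 → 9 nt.
ORFs ≥ 6 nucleotides: frame 1 10–18 (9 nucleotides). Count = 1.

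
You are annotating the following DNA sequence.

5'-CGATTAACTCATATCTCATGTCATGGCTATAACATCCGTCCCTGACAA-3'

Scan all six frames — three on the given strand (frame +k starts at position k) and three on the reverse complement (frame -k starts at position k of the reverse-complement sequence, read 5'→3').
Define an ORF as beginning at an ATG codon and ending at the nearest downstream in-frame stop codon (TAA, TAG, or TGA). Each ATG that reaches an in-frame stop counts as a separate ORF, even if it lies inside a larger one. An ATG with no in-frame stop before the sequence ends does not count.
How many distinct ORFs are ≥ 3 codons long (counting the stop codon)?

Reverse complement (5'→3'): TTGTCAGGGACGGATGTTATAGCCATGACATGAGATATGAGTTAATCG
Frame +1: CGA TTA ACT CAT ATC TCA TGT CAT GGC TAT AAC ATC CGT CCC TGA CAA — no ATG→stop ORF.
Frame +2: GAT TAA CTC ATA TCT CAT GTC ATG GCT ATA ACA TCC GTC CCT GAC — no ATG→stop ORF.
Frame +3: ATT AAC TCA TAT CTC ATG TCA TGG CTA TAA CAT CCG TCC CTG ACA — ATG at 18, stop TAA at 30 → 15 nt.
Frame -1: TTG TCA GGG ACG GAT GTT ATA GCC ATG ACA TGA GAT ATG AGT TAA TCG — ATG at 25, stop TGA at 31 → 9 nt; ATG at 37, stop TAA at 43 → 9 nt.
Frame -2: TGT CAG GGA CGG ATG TTA TAG CCA TGA CAT GAG ATA TGA GTT AAT — ATG at 14, stop TAG at 20 → 9 nt.
Frame -3: GTC AGG GAC GGA TGT TAT AGC CAT GAC ATG AGA TAT GAG TTA ATC — no ATG→stop ORF.
ORFs ≥ 3 codons: frame +3 18–32 (5 codons), frame -1 25–33 (3 codons), frame -1 37–45 (3 codons), frame -2 14–22 (3 codons). Count = 4.

4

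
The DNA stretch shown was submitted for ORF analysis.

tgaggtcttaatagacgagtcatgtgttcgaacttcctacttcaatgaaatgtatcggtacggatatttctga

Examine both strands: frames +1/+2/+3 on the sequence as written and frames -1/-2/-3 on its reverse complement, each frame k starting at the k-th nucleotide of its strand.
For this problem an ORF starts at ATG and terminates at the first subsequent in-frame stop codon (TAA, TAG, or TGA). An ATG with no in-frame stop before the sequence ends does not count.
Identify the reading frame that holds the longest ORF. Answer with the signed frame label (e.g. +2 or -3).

+1

Reverse complement (5'→3'): TCAGAAATATCCGTACCGATACATTTCATTGAAGTAGGAAGTTCGAACACATGACTCGTCTATTAAGACCTCA
Frame +1: TGA GGT CTT AAT AGA CGA GTC ATG TGT TCG AAC TTC CTA CTT CAA TGA AAT GTA TCG GTA CGG ATA TTT CTG — ATG at 22, stop TGA at 46 → 27 nt.
Frame +2: GAG GTC TTA ATA GAC GAG TCA TGT GTT CGA ACT TCC TAC TTC AAT GAA ATG TAT CGG TAC GGA TAT TTC TGA — ATG at 50, stop TGA at 71 → 24 nt.
Frame +3: AGG TCT TAA TAG ACG AGT CAT GTG TTC GAA CTT CCT ACT TCA ATG AAA TGT ATC GGT ACG GAT ATT TCT — no ATG→stop ORF.
Frame -1: TCA GAA ATA TCC GTA CCG ATA CAT TTC ATT GAA GTA GGA AGT TCG AAC ACA TGA CTC GTC TAT TAA GAC CTC — no ATG→stop ORF.
Frame -2: CAG AAA TAT CCG TAC CGA TAC ATT TCA TTG AAG TAG GAA GTT CGA ACA CAT GAC TCG TCT ATT AAG ACC TCA — no ATG→stop ORF.
Frame -3: AGA AAT ATC CGT ACC GAT ACA TTT CAT TGA AGT AGG AAG TTC GAA CAC ATG ACT CGT CTA TTA AGA CCT — no ATG→stop ORF.
Longest ORF is 27 nt in frame +1 (positions 22–48).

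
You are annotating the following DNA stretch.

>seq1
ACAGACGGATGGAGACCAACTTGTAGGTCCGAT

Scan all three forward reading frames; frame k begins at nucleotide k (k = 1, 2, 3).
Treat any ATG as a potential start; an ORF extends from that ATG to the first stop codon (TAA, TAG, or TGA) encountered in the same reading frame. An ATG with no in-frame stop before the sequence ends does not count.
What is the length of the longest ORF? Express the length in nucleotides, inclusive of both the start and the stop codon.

Frame 1: ACA GAC GGA TGG AGA CCA ACT TGT AGG TCC GAT — no ATG→stop ORF.
Frame 2: CAG ACG GAT GGA GAC CAA CTT GTA GGT CCG — no ATG→stop ORF.
Frame 3: AGA CGG ATG GAG ACC AAC TTG TAG GTC CGA — ATG at 9, stop TAG at 24 → 18 nt.
Longest: frame 3, positions 9–26, 18 nt = 6 codons = 5 aa. → 18 nucleotides.

18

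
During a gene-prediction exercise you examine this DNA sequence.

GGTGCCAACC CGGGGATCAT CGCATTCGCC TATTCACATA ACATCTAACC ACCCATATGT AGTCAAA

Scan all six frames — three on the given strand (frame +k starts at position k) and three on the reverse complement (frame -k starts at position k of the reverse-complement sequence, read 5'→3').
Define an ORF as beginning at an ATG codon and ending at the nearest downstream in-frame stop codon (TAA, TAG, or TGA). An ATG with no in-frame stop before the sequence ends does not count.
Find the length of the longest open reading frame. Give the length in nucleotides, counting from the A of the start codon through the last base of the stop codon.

Reverse complement (5'→3'): TTTGACTACATATGGGTGGTTAGATGTTATGTGAATAGGCGAATGCGATGATCCCCGGGTTGGCACC
Frame +1: GGT GCC AAC CCG GGG ATC ATC GCA TTC GCC TAT TCA CAT AAC ATC TAA CCA CCC ATA TGT AGT CAA — no ATG→stop ORF.
Frame +2: GTG CCA ACC CGG GGA TCA TCG CAT TCG CCT ATT CAC ATA ACA TCT AAC CAC CCA TAT GTA GTC AAA — no ATG→stop ORF.
Frame +3: TGC CAA CCC GGG GAT CAT CGC ATT CGC CTA TTC ACA TAA CAT CTA ACC ACC CAT ATG TAG TCA — ATG at 57, stop TAG at 60 → 6 nt.
Frame -1: TTT GAC TAC ATA TGG GTG GTT AGA TGT TAT GTG AAT AGG CGA ATG CGA TGA TCC CCG GGT TGG CAC — ATG at 43, stop TGA at 49 → 9 nt.
Frame -2: TTG ACT ACA TAT GGG TGG TTA GAT GTT ATG TGA ATA GGC GAA TGC GAT GAT CCC CGG GTT GGC ACC — ATG at 29, stop TGA at 32 → 6 nt.
Frame -3: TGA CTA CAT ATG GGT GGT TAG ATG TTA TGT GAA TAG GCG AAT GCG ATG ATC CCC GGG TTG GCA — ATG at 12, stop TAG at 21 → 12 nt; ATG at 24, stop TAG at 36 → 15 nt.
Longest: frame -3, positions 24–38, 15 nt = 5 codons = 4 aa. → 15 nucleotides.

15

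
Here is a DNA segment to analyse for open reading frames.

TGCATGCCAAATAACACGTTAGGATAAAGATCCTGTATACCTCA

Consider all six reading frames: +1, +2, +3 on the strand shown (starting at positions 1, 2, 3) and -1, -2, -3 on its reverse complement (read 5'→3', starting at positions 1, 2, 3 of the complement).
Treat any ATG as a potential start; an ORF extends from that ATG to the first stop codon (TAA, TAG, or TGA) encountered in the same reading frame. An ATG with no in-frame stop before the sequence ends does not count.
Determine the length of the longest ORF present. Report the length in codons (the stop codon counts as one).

8

Reverse complement (5'→3'): TGAGGTATACAGGATCTTTATCCTAACGTGTTATTTGGCATGCA
Frame +1: TGC ATG CCA AAT AAC ACG TTA GGA TAA AGA TCC TGT ATA CCT — ATG at 4, stop TAA at 25 → 24 nt.
Frame +2: GCA TGC CAA ATA ACA CGT TAG GAT AAA GAT CCT GTA TAC CTC — no ATG→stop ORF.
Frame +3: CAT GCC AAA TAA CAC GTT AGG ATA AAG ATC CTG TAT ACC TCA — no ATG→stop ORF.
Frame -1: TGA GGT ATA CAG GAT CTT TAT CCT AAC GTG TTA TTT GGC ATG — no ATG→stop ORF.
Frame -2: GAG GTA TAC AGG ATC TTT ATC CTA ACG TGT TAT TTG GCA TGC — no ATG→stop ORF.
Frame -3: AGG TAT ACA GGA TCT TTA TCC TAA CGT GTT ATT TGG CAT GCA — no ATG→stop ORF.
Longest: frame +1, positions 4–27, 24 nt = 8 codons = 7 aa. → 8 codons.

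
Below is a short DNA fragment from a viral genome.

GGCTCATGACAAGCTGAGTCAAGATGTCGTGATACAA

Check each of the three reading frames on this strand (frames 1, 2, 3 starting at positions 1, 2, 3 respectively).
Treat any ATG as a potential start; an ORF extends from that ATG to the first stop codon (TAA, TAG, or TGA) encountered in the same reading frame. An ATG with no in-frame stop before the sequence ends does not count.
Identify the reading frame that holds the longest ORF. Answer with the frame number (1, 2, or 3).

3

Frame 1: GGC TCA TGA CAA GCT GAG TCA AGA TGT CGT GAT ACA — no ATG→stop ORF.
Frame 2: GCT CAT GAC AAG CTG AGT CAA GAT GTC GTG ATA CAA — no ATG→stop ORF.
Frame 3: CTC ATG ACA AGC TGA GTC AAG ATG TCG TGA TAC — ATG at 6, stop TGA at 15 → 12 nt; ATG at 24, stop TGA at 30 → 9 nt.
Longest ORF is 12 nt in frame 3 (positions 6–17).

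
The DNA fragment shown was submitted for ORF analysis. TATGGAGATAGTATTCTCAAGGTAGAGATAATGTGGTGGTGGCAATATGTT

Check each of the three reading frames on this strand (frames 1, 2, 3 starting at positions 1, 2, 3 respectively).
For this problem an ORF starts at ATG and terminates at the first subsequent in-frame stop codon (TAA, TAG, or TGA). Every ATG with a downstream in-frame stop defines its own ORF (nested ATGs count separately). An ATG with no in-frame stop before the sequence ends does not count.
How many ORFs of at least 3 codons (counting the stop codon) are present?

Frame 1: TAT GGA GAT AGT ATT CTC AAG GTA GAG ATA ATG TGG TGG TGG CAA TAT GTT — no ATG→stop ORF.
Frame 2: ATG GAG ATA GTA TTC TCA AGG TAG AGA TAA TGT GGT GGT GGC AAT ATG — ATG at 2, stop TAG at 23 → 24 nt.
Frame 3: TGG AGA TAG TAT TCT CAA GGT AGA GAT AAT GTG GTG GTG GCA ATA TGT — no ATG→stop ORF.
ORFs ≥ 3 codons: frame 2 2–25 (8 codons). Count = 1.

1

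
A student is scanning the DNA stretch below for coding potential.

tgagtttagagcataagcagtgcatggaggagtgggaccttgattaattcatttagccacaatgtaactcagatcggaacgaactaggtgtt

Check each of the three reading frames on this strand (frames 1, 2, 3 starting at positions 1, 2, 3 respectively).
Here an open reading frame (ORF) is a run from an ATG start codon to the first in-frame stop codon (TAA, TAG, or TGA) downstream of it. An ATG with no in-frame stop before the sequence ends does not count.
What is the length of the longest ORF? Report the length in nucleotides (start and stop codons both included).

Frame 1: TGA GTT TAG AGC ATA AGC AGT GCA TGG AGG AGT GGG ACC TTG ATT AAT TCA TTT AGC CAC AAT GTA ACT CAG ATC GGA ACG AAC TAG GTG — no ATG→stop ORF.
Frame 2: GAG TTT AGA GCA TAA GCA GTG CAT GGA GGA GTG GGA CCT TGA TTA ATT CAT TTA GCC ACA ATG TAA CTC AGA TCG GAA CGA ACT AGG TGT — ATG at 62, stop TAA at 65 → 6 nt.
Frame 3: AGT TTA GAG CAT AAG CAG TGC ATG GAG GAG TGG GAC CTT GAT TAA TTC ATT TAG CCA CAA TGT AAC TCA GAT CGG AAC GAA CTA GGT GTT — ATG at 24, stop TAA at 45 → 24 nt.
Longest: frame 3, positions 24–47, 24 nt = 8 codons = 7 aa. → 24 nucleotides.

24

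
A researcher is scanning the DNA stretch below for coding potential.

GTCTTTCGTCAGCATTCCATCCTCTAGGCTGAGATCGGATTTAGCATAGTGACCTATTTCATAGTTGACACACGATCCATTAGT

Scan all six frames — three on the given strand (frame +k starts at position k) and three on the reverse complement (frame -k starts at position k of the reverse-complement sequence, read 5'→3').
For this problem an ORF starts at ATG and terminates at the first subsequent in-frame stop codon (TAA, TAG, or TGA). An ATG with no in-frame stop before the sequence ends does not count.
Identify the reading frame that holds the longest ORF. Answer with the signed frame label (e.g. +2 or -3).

-2

Reverse complement (5'→3'): ACTAATGGATCGTGTGTCAACTATGAAATAGGTCACTATGCTAAATCCGATCTCAGCCTAGAGGATGGAATGCTGACGAAAGAC
Frame +1: GTC TTT CGT CAG CAT TCC ATC CTC TAG GCT GAG ATC GGA TTT AGC ATA GTG ACC TAT TTC ATA GTT GAC ACA CGA TCC ATT AGT — no ATG→stop ORF.
Frame +2: TCT TTC GTC AGC ATT CCA TCC TCT AGG CTG AGA TCG GAT TTA GCA TAG TGA CCT ATT TCA TAG TTG ACA CAC GAT CCA TTA — no ATG→stop ORF.
Frame +3: CTT TCG TCA GCA TTC CAT CCT CTA GGC TGA GAT CGG ATT TAG CAT AGT GAC CTA TTT CAT AGT TGA CAC ACG ATC CAT TAG — no ATG→stop ORF.
Frame -1: ACT AAT GGA TCG TGT GTC AAC TAT GAA ATA GGT CAC TAT GCT AAA TCC GAT CTC AGC CTA GAG GAT GGA ATG CTG ACG AAA GAC — no ATG→stop ORF.
Frame -2: CTA ATG GAT CGT GTG TCA ACT ATG AAA TAG GTC ACT ATG CTA AAT CCG ATC TCA GCC TAG AGG ATG GAA TGC TGA CGA AAG — ATG at 5, stop TAG at 29 → 27 nt; ATG at 23, stop TAG at 29 → 9 nt; ATG at 38, stop TAG at 59 → 24 nt; ATG at 65, stop TGA at 74 → 12 nt.
Frame -3: TAA TGG ATC GTG TGT CAA CTA TGA AAT AGG TCA CTA TGC TAA ATC CGA TCT CAG CCT AGA GGA TGG AAT GCT GAC GAA AGA — no ATG→stop ORF.
Longest ORF is 27 nt in frame -2 (positions 5–31).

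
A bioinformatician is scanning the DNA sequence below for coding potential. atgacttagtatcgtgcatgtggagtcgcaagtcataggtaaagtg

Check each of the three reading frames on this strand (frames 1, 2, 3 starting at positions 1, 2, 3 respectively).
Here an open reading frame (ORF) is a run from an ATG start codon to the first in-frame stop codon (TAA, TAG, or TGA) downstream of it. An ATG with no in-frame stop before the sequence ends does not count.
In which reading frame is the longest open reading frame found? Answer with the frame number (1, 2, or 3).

Frame 1: ATG ACT TAG TAT CGT GCA TGT GGA GTC GCA AGT CAT AGG TAA AGT — ATG at 1, stop TAG at 7 → 9 nt.
Frame 2: TGA CTT AGT ATC GTG CAT GTG GAG TCG CAA GTC ATA GGT AAA GTG — no ATG→stop ORF.
Frame 3: GAC TTA GTA TCG TGC ATG TGG AGT CGC AAG TCA TAG GTA AAG — ATG at 18, stop TAG at 36 → 21 nt.
Longest ORF is 21 nt in frame 3 (positions 18–38).

3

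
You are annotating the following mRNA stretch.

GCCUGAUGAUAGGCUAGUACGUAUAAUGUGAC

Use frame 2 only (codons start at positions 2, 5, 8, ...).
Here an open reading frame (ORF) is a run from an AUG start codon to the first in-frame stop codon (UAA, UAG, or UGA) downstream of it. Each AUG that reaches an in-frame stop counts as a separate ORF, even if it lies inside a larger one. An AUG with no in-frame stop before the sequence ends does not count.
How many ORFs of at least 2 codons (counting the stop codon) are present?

1

Frame 2: CCU GAU GAU AGG CUA GUA CGU AUA AUG UGA — AUG at 26, stop UGA at 29 → 6 nt.
ORFs ≥ 2 codons: frame 2 26–31 (2 codons). Count = 1.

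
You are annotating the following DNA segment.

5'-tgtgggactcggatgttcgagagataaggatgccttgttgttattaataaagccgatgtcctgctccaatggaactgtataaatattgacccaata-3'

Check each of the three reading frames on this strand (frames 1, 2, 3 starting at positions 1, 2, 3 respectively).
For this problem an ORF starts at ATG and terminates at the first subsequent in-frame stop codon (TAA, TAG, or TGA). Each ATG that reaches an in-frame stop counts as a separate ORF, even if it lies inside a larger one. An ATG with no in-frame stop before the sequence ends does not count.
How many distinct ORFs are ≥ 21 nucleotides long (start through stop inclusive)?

Frame 1: TGT GGG ACT CGG ATG TTC GAG AGA TAA GGA TGC CTT GTT GTT ATT AAT AAA GCC GAT GTC CTG CTC CAA TGG AAC TGT ATA AAT ATT GAC CCA ATA — ATG at 13, stop TAA at 25 → 15 nt.
Frame 2: GTG GGA CTC GGA TGT TCG AGA GAT AAG GAT GCC TTG TTG TTA TTA ATA AAG CCG ATG TCC TGC TCC AAT GGA ACT GTA TAA ATA TTG ACC CAA — ATG at 56, stop TAA at 80 → 27 nt.
Frame 3: TGG GAC TCG GAT GTT CGA GAG ATA AGG ATG CCT TGT TGT TAT TAA TAA AGC CGA TGT CCT GCT CCA ATG GAA CTG TAT AAA TAT TGA CCC AAT — ATG at 30, stop TAA at 45 → 18 nt; ATG at 69, stop TGA at 87 → 21 nt.
ORFs ≥ 21 nucleotides: frame 2 56–82 (27 nucleotides), frame 3 69–89 (21 nucleotides). Count = 2.

2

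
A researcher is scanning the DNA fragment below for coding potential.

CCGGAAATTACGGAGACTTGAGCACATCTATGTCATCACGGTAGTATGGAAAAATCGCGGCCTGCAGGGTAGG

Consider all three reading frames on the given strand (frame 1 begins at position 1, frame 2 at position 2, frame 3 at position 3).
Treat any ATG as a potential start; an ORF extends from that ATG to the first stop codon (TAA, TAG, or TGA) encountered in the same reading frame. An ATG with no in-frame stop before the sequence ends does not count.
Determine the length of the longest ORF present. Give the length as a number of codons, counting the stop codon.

Frame 1: CCG GAA ATT ACG GAG ACT TGA GCA CAT CTA TGT CAT CAC GGT AGT ATG GAA AAA TCG CGG CCT GCA GGG TAG — ATG at 46, stop TAG at 70 → 27 nt.
Frame 2: CGG AAA TTA CGG AGA CTT GAG CAC ATC TAT GTC ATC ACG GTA GTA TGG AAA AAT CGC GGC CTG CAG GGT AGG — no ATG→stop ORF.
Frame 3: GGA AAT TAC GGA GAC TTG AGC ACA TCT ATG TCA TCA CGG TAG TAT GGA AAA ATC GCG GCC TGC AGG GTA — ATG at 30, stop TAG at 42 → 15 nt.
Longest: frame 1, positions 46–72, 27 nt = 9 codons = 8 aa. → 9 codons.

9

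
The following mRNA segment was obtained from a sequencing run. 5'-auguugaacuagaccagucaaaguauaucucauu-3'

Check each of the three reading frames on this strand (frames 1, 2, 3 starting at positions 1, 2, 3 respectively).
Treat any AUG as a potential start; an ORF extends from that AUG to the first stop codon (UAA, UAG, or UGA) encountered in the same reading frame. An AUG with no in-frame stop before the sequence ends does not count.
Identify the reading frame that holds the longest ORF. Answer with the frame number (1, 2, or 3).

1

Frame 1: AUG UUG AAC UAG ACC AGU CAA AGU AUA UCU CAU — AUG at 1, stop UAG at 10 → 12 nt.
Frame 2: UGU UGA ACU AGA CCA GUC AAA GUA UAU CUC AUU — no AUG→stop ORF.
Frame 3: GUU GAA CUA GAC CAG UCA AAG UAU AUC UCA — no AUG→stop ORF.
Longest ORF is 12 nt in frame 1 (positions 1–12).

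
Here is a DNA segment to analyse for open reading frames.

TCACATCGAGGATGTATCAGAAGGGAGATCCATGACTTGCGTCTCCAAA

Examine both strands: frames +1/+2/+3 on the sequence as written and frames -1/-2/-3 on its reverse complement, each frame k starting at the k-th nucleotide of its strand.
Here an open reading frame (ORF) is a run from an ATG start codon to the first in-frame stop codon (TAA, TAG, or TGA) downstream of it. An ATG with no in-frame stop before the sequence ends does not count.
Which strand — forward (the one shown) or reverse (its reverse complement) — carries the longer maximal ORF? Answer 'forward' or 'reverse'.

Reverse complement (5'→3'): TTTGGAGACGCAAGTCATGGATCTCCCTTCTGATACATCCTCGATGTGA
Frame +1: TCA CAT CGA GGA TGT ATC AGA AGG GAG ATC CAT GAC TTG CGT CTC CAA — no ATG→stop ORF.
Frame +2: CAC ATC GAG GAT GTA TCA GAA GGG AGA TCC ATG ACT TGC GTC TCC AAA — no ATG→stop ORF.
Frame +3: ACA TCG AGG ATG TAT CAG AAG GGA GAT CCA TGA CTT GCG TCT CCA — ATG at 12, stop TGA at 33 → 24 nt.
Frame -1: TTT GGA GAC GCA AGT CAT GGA TCT CCC TTC TGA TAC ATC CTC GAT GTG — no ATG→stop ORF.
Frame -2: TTG GAG ACG CAA GTC ATG GAT CTC CCT TCT GAT ACA TCC TCG ATG TGA — ATG at 17, stop TGA at 47 → 33 nt; ATG at 44, stop TGA at 47 → 6 nt.
Frame -3: TGG AGA CGC AAG TCA TGG ATC TCC CTT CTG ATA CAT CCT CGA TGT — no ATG→stop ORF.
Forward-strand max 24 nt; reverse-strand max 33 nt. The reverse strand has the longer ORF.

reverse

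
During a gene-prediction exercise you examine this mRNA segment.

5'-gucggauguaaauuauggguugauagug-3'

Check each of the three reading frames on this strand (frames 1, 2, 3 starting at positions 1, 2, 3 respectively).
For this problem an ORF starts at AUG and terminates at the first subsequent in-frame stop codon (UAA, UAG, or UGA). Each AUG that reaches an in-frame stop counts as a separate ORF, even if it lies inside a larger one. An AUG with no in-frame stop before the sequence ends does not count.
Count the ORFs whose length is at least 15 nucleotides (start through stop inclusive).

Frame 1: GUC GGA UGU AAA UUA UGG GUU GAU AGU — no AUG→stop ORF.
Frame 2: UCG GAU GUA AAU UAU GGG UUG AUA GUG — no AUG→stop ORF.
Frame 3: CGG AUG UAA AUU AUG GGU UGA UAG — AUG at 6, stop UAA at 9 → 6 nt; AUG at 15, stop UGA at 21 → 9 nt.
No ORF reaches 15 nucleotides. Count = 0.

0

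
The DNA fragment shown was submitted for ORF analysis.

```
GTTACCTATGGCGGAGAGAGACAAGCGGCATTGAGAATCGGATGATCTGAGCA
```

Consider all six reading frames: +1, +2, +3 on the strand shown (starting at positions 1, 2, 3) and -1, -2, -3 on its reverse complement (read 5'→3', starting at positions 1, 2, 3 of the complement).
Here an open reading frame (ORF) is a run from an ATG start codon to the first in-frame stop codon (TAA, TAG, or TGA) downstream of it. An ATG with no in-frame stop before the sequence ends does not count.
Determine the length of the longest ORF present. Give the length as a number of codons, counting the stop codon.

Reverse complement (5'→3'): TGCTCAGATCATCCGATTCTCAATGCCGCTTGTCTCTCTCCGCCATAGGTAAC
Frame +1: GTT ACC TAT GGC GGA GAG AGA CAA GCG GCA TTG AGA ATC GGA TGA TCT GAG — no ATG→stop ORF.
Frame +2: TTA CCT ATG GCG GAG AGA GAC AAG CGG CAT TGA GAA TCG GAT GAT CTG AGC — ATG at 8, stop TGA at 32 → 27 nt.
Frame +3: TAC CTA TGG CGG AGA GAG ACA AGC GGC ATT GAG AAT CGG ATG ATC TGA GCA — ATG at 42, stop TGA at 48 → 9 nt.
Frame -1: TGC TCA GAT CAT CCG ATT CTC AAT GCC GCT TGT CTC TCT CCG CCA TAG GTA — no ATG→stop ORF.
Frame -2: GCT CAG ATC ATC CGA TTC TCA ATG CCG CTT GTC TCT CTC CGC CAT AGG TAA — ATG at 23, stop TAA at 50 → 30 nt.
Frame -3: CTC AGA TCA TCC GAT TCT CAA TGC CGC TTG TCT CTC TCC GCC ATA GGT AAC — no ATG→stop ORF.
Longest: frame -2, positions 23–52, 30 nt = 10 codons = 9 aa. → 10 codons.

10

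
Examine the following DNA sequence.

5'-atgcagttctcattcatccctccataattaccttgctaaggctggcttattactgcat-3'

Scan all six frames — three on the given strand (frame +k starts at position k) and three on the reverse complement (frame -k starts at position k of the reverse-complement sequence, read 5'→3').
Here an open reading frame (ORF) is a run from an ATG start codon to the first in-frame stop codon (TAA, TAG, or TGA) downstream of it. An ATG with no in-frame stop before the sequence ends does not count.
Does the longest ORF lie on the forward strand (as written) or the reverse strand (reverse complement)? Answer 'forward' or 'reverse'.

forward

Reverse complement (5'→3'): ATGCAGTAATAAGCCAGCCTTAGCAAGGTAATTATGGAGGGATGAATGAGAACTGCAT
Frame +1: ATG CAG TTC TCA TTC ATC CCT CCA TAA TTA CCT TGC TAA GGC TGG CTT ATT ACT GCA — ATG at 1, stop TAA at 25 → 27 nt.
Frame +2: TGC AGT TCT CAT TCA TCC CTC CAT AAT TAC CTT GCT AAG GCT GGC TTA TTA CTG CAT — no ATG→stop ORF.
Frame +3: GCA GTT CTC ATT CAT CCC TCC ATA ATT ACC TTG CTA AGG CTG GCT TAT TAC TGC — no ATG→stop ORF.
Frame -1: ATG CAG TAA TAA GCC AGC CTT AGC AAG GTA ATT ATG GAG GGA TGA ATG AGA ACT GCA — ATG at 1, stop TAA at 7 → 9 nt; ATG at 34, stop TGA at 43 → 12 nt.
Frame -2: TGC AGT AAT AAG CCA GCC TTA GCA AGG TAA TTA TGG AGG GAT GAA TGA GAA CTG CAT — no ATG→stop ORF.
Frame -3: GCA GTA ATA AGC CAG CCT TAG CAA GGT AAT TAT GGA GGG ATG AAT GAG AAC TGC — no ATG→stop ORF.
Forward-strand max 27 nt; reverse-strand max 12 nt. The forward strand has the longer ORF.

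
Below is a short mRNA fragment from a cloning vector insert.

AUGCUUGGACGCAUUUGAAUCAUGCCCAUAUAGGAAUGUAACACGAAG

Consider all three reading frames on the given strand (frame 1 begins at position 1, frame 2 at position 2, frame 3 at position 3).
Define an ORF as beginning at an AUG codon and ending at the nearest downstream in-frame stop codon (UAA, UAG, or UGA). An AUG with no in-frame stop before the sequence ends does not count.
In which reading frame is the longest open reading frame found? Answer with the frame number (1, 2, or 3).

1

Frame 1: AUG CUU GGA CGC AUU UGA AUC AUG CCC AUA UAG GAA UGU AAC ACG AAG — AUG at 1, stop UGA at 16 → 18 nt; AUG at 22, stop UAG at 31 → 12 nt.
Frame 2: UGC UUG GAC GCA UUU GAA UCA UGC CCA UAU AGG AAU GUA ACA CGA — no AUG→stop ORF.
Frame 3: GCU UGG ACG CAU UUG AAU CAU GCC CAU AUA GGA AUG UAA CAC GAA — AUG at 36, stop UAA at 39 → 6 nt.
Longest ORF is 18 nt in frame 1 (positions 1–18).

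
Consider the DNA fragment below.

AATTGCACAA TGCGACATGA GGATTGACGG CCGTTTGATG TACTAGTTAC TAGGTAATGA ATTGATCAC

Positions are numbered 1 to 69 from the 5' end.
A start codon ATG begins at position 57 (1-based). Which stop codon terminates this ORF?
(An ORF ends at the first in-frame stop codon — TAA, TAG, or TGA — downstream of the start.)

Codons from position 57: ATG (57–59), AAT (60–62), TGA (63–65).
The first in-frame stop codon is TGA.

TGA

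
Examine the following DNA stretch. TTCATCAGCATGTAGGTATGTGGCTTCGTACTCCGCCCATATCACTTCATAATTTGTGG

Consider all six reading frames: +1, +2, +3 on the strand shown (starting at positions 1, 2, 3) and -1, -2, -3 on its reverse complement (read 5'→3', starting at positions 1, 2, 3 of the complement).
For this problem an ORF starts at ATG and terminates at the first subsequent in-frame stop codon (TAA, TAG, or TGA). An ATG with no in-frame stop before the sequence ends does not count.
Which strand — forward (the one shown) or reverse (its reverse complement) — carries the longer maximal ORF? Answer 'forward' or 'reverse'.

Reverse complement (5'→3'): CCACAAATTATGAAGTGATATGGGCGGAGTACGAAGCCACATACCTACATGCTGATGAA
Frame +1: TTC ATC AGC ATG TAG GTA TGT GGC TTC GTA CTC CGC CCA TAT CAC TTC ATA ATT TGT — ATG at 10, stop TAG at 13 → 6 nt.
Frame +2: TCA TCA GCA TGT AGG TAT GTG GCT TCG TAC TCC GCC CAT ATC ACT TCA TAA TTT GTG — no ATG→stop ORF.
Frame +3: CAT CAG CAT GTA GGT ATG TGG CTT CGT ACT CCG CCC ATA TCA CTT CAT AAT TTG TGG — no ATG→stop ORF.
Frame -1: CCA CAA ATT ATG AAG TGA TAT GGG CGG AGT ACG AAG CCA CAT ACC TAC ATG CTG ATG — ATG at 10, stop TGA at 16 → 9 nt.
Frame -2: CAC AAA TTA TGA AGT GAT ATG GGC GGA GTA CGA AGC CAC ATA CCT ACA TGC TGA TGA — ATG at 20, stop TGA at 53 → 36 nt.
Frame -3: ACA AAT TAT GAA GTG ATA TGG GCG GAG TAC GAA GCC ACA TAC CTA CAT GCT GAT GAA — no ATG→stop ORF.
Forward-strand max 6 nt; reverse-strand max 36 nt. The reverse strand has the longer ORF.

reverse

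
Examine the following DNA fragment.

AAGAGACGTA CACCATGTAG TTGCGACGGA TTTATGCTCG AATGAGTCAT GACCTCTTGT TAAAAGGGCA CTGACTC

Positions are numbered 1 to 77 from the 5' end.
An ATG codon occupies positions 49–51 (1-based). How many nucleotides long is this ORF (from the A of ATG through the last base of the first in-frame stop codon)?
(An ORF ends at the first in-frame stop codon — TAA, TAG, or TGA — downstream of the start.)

15

Codons from position 49: ATG (49–51), ACC (52–54), TCT (55–57), TGT (58–60), TAA (61–63).
TAA is the first in-frame stop; ORF spans 49–63, 15 nucleotides.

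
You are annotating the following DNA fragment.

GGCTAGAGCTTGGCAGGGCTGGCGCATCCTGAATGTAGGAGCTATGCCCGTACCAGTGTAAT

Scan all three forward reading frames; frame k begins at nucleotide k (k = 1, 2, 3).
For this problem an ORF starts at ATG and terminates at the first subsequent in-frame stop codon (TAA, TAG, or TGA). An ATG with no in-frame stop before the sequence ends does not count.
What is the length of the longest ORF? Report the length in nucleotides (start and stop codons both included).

Frame 1: GGC TAG AGC TTG GCA GGG CTG GCG CAT CCT GAA TGT AGG AGC TAT GCC CGT ACC AGT GTA — no ATG→stop ORF.
Frame 2: GCT AGA GCT TGG CAG GGC TGG CGC ATC CTG AAT GTA GGA GCT ATG CCC GTA CCA GTG TAA — ATG at 44, stop TAA at 59 → 18 nt.
Frame 3: CTA GAG CTT GGC AGG GCT GGC GCA TCC TGA ATG TAG GAG CTA TGC CCG TAC CAG TGT AAT — ATG at 33, stop TAG at 36 → 6 nt.
Longest: frame 2, positions 44–61, 18 nt = 6 codons = 5 aa. → 18 nucleotides.

18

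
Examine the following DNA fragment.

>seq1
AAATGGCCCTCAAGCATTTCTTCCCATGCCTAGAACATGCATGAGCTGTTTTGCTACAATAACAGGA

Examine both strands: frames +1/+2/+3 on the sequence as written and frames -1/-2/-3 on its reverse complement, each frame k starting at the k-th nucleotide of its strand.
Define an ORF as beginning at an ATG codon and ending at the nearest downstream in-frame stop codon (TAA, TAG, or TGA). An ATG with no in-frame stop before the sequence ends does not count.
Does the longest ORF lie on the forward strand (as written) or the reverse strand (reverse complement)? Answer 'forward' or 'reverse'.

Reverse complement (5'→3'): TCCTGTTATTGTAGCAAAACAGCTCATGCATGTTCTAGGCATGGGAAGAAATGCTTGAGGGCCATTT
Frame +1: AAA TGG CCC TCA AGC ATT TCT TCC CAT GCC TAG AAC ATG CAT GAG CTG TTT TGC TAC AAT AAC AGG — no ATG→stop ORF.
Frame +2: AAT GGC CCT CAA GCA TTT CTT CCC ATG CCT AGA ACA TGC ATG AGC TGT TTT GCT ACA ATA ACA GGA — no ATG→stop ORF.
Frame +3: ATG GCC CTC AAG CAT TTC TTC CCA TGC CTA GAA CAT GCA TGA GCT GTT TTG CTA CAA TAA CAG — ATG at 3, stop TGA at 42 → 42 nt.
Frame -1: TCC TGT TAT TGT AGC AAA ACA GCT CAT GCA TGT TCT AGG CAT GGG AAG AAA TGC TTG AGG GCC ATT — no ATG→stop ORF.
Frame -2: CCT GTT ATT GTA GCA AAA CAG CTC ATG CAT GTT CTA GGC ATG GGA AGA AAT GCT TGA GGG CCA TTT — ATG at 26, stop TGA at 56 → 33 nt; ATG at 41, stop TGA at 56 → 18 nt.
Frame -3: CTG TTA TTG TAG CAA AAC AGC TCA TGC ATG TTC TAG GCA TGG GAA GAA ATG CTT GAG GGC CAT — ATG at 30, stop TAG at 36 → 9 nt.
Forward-strand max 42 nt; reverse-strand max 33 nt. The forward strand has the longer ORF.

forward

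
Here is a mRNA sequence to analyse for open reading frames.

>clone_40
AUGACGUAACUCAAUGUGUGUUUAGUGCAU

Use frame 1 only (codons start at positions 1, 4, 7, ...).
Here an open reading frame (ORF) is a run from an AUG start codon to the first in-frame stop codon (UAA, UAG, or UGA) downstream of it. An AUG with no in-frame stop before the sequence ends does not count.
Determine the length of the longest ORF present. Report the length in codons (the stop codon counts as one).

Frame 1: AUG ACG UAA CUC AAU GUG UGU UUA GUG CAU — AUG at 1, stop UAA at 7 → 9 nt.
Longest: frame 1, positions 1–9, 9 nt = 3 codons = 2 aa. → 3 codons.

3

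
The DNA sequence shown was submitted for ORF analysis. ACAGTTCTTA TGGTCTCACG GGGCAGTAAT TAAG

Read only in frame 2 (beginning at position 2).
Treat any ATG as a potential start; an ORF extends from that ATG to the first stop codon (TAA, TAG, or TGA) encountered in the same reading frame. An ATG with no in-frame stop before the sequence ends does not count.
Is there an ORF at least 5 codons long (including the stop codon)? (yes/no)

Frame 2: CAG TTC TTA TGG TCT CAC GGG GCA GTA ATT AAG — no ATG→stop ORF.
Largest ORF found is 0 codons < 5, so no.

no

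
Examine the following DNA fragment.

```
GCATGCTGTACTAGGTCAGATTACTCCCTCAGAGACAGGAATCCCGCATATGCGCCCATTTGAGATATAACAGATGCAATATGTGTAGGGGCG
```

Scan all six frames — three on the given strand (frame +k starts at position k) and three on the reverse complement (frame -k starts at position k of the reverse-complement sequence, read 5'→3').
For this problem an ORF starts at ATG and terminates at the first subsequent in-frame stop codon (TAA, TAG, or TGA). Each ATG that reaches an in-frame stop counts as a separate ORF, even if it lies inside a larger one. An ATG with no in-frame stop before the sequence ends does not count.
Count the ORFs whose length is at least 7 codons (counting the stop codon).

3

Reverse complement (5'→3'): CGCCCCTACACATATTGCATCTGTTATATCTCAAATGGGCGCATATGCGGGATTCCTGTCTCTGAGGGAGTAATCTGACCTAGTACAGCATGC
Frame +1: GCA TGC TGT ACT AGG TCA GAT TAC TCC CTC AGA GAC AGG AAT CCC GCA TAT GCG CCC ATT TGA GAT ATA ACA GAT GCA ATA TGT GTA GGG GCG — no ATG→stop ORF.
Frame +2: CAT GCT GTA CTA GGT CAG ATT ACT CCC TCA GAG ACA GGA ATC CCG CAT ATG CGC CCA TTT GAG ATA TAA CAG ATG CAA TAT GTG TAG GGG — ATG at 50, stop TAA at 68 → 21 nt; ATG at 74, stop TAG at 86 → 15 nt.
Frame +3: ATG CTG TAC TAG GTC AGA TTA CTC CCT CAG AGA CAG GAA TCC CGC ATA TGC GCC CAT TTG AGA TAT AAC AGA TGC AAT ATG TGT AGG GGC — ATG at 3, stop TAG at 12 → 12 nt.
Frame -1: CGC CCC TAC ACA TAT TGC ATC TGT TAT ATC TCA AAT GGG CGC ATA TGC GGG ATT CCT GTC TCT GAG GGA GTA ATC TGA CCT AGT ACA GCA TGC — no ATG→stop ORF.
Frame -2: GCC CCT ACA CAT ATT GCA TCT GTT ATA TCT CAA ATG GGC GCA TAT GCG GGA TTC CTG TCT CTG AGG GAG TAA TCT GAC CTA GTA CAG CAT — ATG at 35, stop TAA at 71 → 39 nt.
Frame -3: CCC CTA CAC ATA TTG CAT CTG TTA TAT CTC AAA TGG GCG CAT ATG CGG GAT TCC TGT CTC TGA GGG AGT AAT CTG ACC TAG TAC AGC ATG — ATG at 45, stop TGA at 63 → 21 nt.
ORFs ≥ 7 codons: frame +2 50–70 (7 codons), frame -2 35–73 (13 codons), frame -3 45–65 (7 codons). Count = 3.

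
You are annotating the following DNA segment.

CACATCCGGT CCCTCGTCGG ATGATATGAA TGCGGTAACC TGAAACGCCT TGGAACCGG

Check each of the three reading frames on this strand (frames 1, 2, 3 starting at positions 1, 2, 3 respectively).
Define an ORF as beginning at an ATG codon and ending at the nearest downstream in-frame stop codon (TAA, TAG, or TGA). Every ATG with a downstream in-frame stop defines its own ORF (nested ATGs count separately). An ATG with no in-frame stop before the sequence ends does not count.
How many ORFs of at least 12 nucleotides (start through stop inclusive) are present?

Frame 1: CAC ATC CGG TCC CTC GTC GGA TGA TAT GAA TGC GGT AAC CTG AAA CGC CTT GGA ACC — no ATG→stop ORF.
Frame 2: ACA TCC GGT CCC TCG TCG GAT GAT ATG AAT GCG GTA ACC TGA AAC GCC TTG GAA CCG — ATG at 26, stop TGA at 41 → 18 nt.
Frame 3: CAT CCG GTC CCT CGT CGG ATG ATA TGA ATG CGG TAA CCT GAA ACG CCT TGG AAC CGG — ATG at 21, stop TGA at 27 → 9 nt; ATG at 30, stop TAA at 36 → 9 nt.
ORFs ≥ 12 nucleotides: frame 2 26–43 (18 nucleotides). Count = 1.

1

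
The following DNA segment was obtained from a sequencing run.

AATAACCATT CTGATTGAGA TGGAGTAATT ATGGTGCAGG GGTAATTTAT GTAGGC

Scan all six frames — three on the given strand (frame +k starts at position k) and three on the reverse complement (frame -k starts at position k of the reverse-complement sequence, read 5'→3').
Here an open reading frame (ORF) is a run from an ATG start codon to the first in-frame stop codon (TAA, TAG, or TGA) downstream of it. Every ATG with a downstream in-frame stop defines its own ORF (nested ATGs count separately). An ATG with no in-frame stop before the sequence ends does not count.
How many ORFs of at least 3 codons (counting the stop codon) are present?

2

Reverse complement (5'→3'): GCCTACATAAATTACCCCTGCACCATAATTACTCCATCTCAATCAGAATGGTTATT
Frame +1: AAT AAC CAT TCT GAT TGA GAT GGA GTA ATT ATG GTG CAG GGG TAA TTT ATG TAG — ATG at 31, stop TAA at 43 → 15 nt; ATG at 49, stop TAG at 52 → 6 nt.
Frame +2: ATA ACC ATT CTG ATT GAG ATG GAG TAA TTA TGG TGC AGG GGT AAT TTA TGT AGG — ATG at 20, stop TAA at 26 → 9 nt.
Frame +3: TAA CCA TTC TGA TTG AGA TGG AGT AAT TAT GGT GCA GGG GTA ATT TAT GTA GGC — no ATG→stop ORF.
Frame -1: GCC TAC ATA AAT TAC CCC TGC ACC ATA ATT ACT CCA TCT CAA TCA GAA TGG TTA — no ATG→stop ORF.
Frame -2: CCT ACA TAA ATT ACC CCT GCA CCA TAA TTA CTC CAT CTC AAT CAG AAT GGT TAT — no ATG→stop ORF.
Frame -3: CTA CAT AAA TTA CCC CTG CAC CAT AAT TAC TCC ATC TCA ATC AGA ATG GTT ATT — no ATG→stop ORF.
ORFs ≥ 3 codons: frame +1 31–45 (5 codons), frame +2 20–28 (3 codons). Count = 2.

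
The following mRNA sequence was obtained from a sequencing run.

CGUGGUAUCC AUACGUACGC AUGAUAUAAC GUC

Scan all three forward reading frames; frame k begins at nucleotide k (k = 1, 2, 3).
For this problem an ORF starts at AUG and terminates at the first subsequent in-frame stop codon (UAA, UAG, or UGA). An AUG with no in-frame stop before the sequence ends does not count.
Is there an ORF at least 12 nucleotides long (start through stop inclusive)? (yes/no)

Frame 1: CGU GGU AUC CAU ACG UAC GCA UGA UAU AAC GUC — no AUG→stop ORF.
Frame 2: GUG GUA UCC AUA CGU ACG CAU GAU AUA ACG — no AUG→stop ORF.
Frame 3: UGG UAU CCA UAC GUA CGC AUG AUA UAA CGU — AUG at 21, stop UAA at 27 → 9 nt.
Largest ORF found is 9 nucleotides < 12, so no.

no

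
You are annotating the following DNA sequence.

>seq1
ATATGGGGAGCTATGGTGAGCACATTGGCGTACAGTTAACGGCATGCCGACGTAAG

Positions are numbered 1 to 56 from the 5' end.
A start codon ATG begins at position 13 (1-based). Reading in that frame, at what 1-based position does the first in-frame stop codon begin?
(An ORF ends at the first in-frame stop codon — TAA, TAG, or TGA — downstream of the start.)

Codons from position 13: ATG (13–15), GTG (16–18), AGC (19–21), ACA (22–24), TTG (25–27), GCG (28–30), TAC (31–33), AGT (34–36), TAA (37–39).
TAA is a stop codon; it begins at position 37.

37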